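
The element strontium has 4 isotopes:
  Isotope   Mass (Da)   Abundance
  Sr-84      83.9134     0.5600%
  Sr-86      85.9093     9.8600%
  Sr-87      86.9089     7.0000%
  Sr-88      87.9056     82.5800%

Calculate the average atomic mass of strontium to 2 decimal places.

87.62 Da

Weight each isotope mass by its fractional abundance: 0.005600 × 83.9134 + 0.098600 × 85.9093 + 0.070000 × 86.9089 + 0.825800 × 87.9056
= 0.46992 + 8.47066 + 6.08362 + 72.59244 = 87.61664 Da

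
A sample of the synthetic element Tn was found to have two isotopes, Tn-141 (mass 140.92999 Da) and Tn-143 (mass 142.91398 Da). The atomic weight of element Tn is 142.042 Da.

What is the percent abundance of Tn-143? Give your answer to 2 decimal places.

With x = fraction of Tn-141 (so Tn-143 is 1 − x):
140.92999·x + 142.91398·(1 − x) = 142.042
(140.92999 − 142.91398)·x = 142.042 − 142.91398
x = -0.87198 / -1.98399 = 0.43951 → 43.95% Tn-141, 56.05% Tn-143.

56.05%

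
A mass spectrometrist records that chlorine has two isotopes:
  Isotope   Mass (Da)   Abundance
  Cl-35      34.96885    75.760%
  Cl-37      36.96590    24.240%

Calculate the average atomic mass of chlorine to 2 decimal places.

Weight each isotope mass by its fractional abundance: 0.75760 × 34.96885 + 0.24240 × 36.96590
= 26.492401 + 8.960534 = 35.452935 Da

35.45 Da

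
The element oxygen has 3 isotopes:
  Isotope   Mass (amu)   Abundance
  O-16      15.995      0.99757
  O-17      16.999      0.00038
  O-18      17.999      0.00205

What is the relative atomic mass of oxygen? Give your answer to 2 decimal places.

Weight each isotope mass by its fractional abundance: 0.99757 × 15.995 + 0.00038 × 16.999 + 0.00205 × 17.999
= 15.9561 + 0.0065 + 0.0369 = 15.9995 amu

16.00 amu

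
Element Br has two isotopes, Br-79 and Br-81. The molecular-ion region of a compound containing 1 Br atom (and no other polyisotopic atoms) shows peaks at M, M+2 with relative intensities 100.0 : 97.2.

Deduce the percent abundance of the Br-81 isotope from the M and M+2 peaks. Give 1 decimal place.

49.3%

If p is the fraction of Br that is Br-79, then I(M+2)/I(M) = [C(1,1)·p^0·(1−p)] / p^1 = 1·(1−p)/p = 97.2/100.0 = 0.9720
(1−p)/p = 0.9720/1 = 0.9720  ⇒  p = 1/(1 + 0.9720) = 0.5071
Br-79: 50.7%, Br-81: 49.3%.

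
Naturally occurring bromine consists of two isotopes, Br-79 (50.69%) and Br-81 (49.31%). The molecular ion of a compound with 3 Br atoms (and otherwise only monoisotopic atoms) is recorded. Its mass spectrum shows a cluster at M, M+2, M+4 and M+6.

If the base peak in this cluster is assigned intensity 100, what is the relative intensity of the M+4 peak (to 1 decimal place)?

Binomial terms of (0.5069 + 0.4931)^3: M 0.1302, M+2 0.3801, M+4 0.3698, M+6 0.1199 → M+2 is the base peak.
P(M+2) = C(3,1) × 0.5069^2 × 0.4931^1 = 3 × 0.25694761 × 0.4931 = 0.380103 (base)
P(M+4) = C(3,2) × 0.5069^1 × 0.4931^2 = 3 × 0.5069 × 0.24314761 = 0.369755
Relative intensity = 0.369755 / 0.380103 × 100 = 97.3

97.3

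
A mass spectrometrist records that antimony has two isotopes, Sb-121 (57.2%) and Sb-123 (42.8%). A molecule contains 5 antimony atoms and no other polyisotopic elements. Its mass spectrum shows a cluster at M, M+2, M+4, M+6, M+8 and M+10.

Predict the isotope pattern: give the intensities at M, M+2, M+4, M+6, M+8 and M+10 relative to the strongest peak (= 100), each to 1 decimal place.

17.9 : 66.8 : 100.0 : 74.8 : 28.0 : 4.2

The 5 Sb atoms are independent, so intensities follow the terms of (0.572 + 0.428)^5.
P(M) = 0.572^5 = 0.061232
P(M+2) = 5 × 0.572^4 × 0.428^1 = 0.229086
P(M+4) = 10 × 0.572^3 × 0.428^2 = 0.342827
P(M+6) = 10 × 0.572^2 × 0.428^3 = 0.256521
P(M+8) = 5 × 0.572^1 × 0.428^4 = 0.095971
P(M+10) = 0.428^5 = 0.014362
The M+4 peak is largest (0.342827); scaling to 100 gives 17.9 : 66.8 : 100.0 : 74.8 : 28.0 : 4.2.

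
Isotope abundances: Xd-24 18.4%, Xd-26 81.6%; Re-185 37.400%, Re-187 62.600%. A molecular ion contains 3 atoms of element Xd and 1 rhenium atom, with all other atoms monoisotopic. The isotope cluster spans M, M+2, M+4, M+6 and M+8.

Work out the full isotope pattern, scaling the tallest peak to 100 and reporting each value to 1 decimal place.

Element Xd pattern (n=3): 0.0062295 : 0.08287949 : 0.36755251 : 0.5433385
Rhenium pattern (n=1): 0.3740 : 0.6260
Convolve the two distributions (both contribute in 2-u steps):
  M: 0.0062295×0.3740 = 0.002330
  M+2: 0.0062295×0.6260 + 0.08287949×0.3740 = 0.034897
  M+4: 0.08287949×0.6260 + 0.36755251×0.3740 = 0.189347
  M+6: 0.36755251×0.6260 + 0.5433385×0.3740 = 0.433296
  M+8: 0.5433385×0.6260 = 0.340130
Scale to base peak (0.433296) = 100: 0.5 : 8.1 : 43.7 : 100.0 : 78.5

0.5 : 8.1 : 43.7 : 100.0 : 78.5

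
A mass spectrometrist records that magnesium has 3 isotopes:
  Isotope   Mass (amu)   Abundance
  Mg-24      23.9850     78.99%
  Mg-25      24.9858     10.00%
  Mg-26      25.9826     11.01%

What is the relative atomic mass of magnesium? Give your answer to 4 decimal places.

The abundance-weighted mean is 0.7899 × 23.9850 + 0.1000 × 24.9858 + 0.1101 × 25.9826
= 18.94575 + 2.49858 + 2.86068 = 24.30501 amu

24.3050 amu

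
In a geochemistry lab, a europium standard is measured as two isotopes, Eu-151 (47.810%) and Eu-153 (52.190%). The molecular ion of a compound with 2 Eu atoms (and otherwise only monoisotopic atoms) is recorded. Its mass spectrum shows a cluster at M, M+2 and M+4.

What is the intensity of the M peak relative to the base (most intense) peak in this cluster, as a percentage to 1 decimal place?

45.8%

Term probabilities: M 0.2286, M+2 0.4990, M+4 0.2724. Base peak = M+2.
P(M+2) = C(2,1) × 0.47810^1 × 0.52190^1 = 2 × 0.4781 × 0.5219 = 0.499041 (base)
P(M) = C(2,0) × 0.47810^2 × 0.52190^0 = 1 × 0.22857961 × 1.0000 = 0.228580
Relative intensity = 0.228580 / 0.499041 × 100 = 45.8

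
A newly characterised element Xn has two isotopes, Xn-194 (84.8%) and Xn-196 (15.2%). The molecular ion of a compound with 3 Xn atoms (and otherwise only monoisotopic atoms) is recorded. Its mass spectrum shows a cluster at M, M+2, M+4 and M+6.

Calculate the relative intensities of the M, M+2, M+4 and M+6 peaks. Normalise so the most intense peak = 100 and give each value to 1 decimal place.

The 3 Xn atoms are independent, so intensities follow the terms of (0.848 + 0.152)^3.
P(M) = 0.848^3 = 0.609800
P(M+2) = 3 × 0.848^2 × 0.152^1 = 0.327911
P(M+4) = 3 × 0.848^1 × 0.152^2 = 0.058777
P(M+6) = 0.152^3 = 0.003512
The M peak is largest (0.609800); scaling to 100 gives 100.0 : 53.8 : 9.6 : 0.6.

100.0 : 53.8 : 9.6 : 0.6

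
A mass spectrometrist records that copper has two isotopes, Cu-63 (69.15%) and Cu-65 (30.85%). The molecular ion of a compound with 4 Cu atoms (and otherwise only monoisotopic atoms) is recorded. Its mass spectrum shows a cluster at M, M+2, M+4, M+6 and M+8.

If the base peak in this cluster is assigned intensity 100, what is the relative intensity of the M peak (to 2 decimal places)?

(0.6915 + 0.3085)^4 gives M 0.2286, M+2 0.4080, M+4 0.2731, M+6 0.0812, M+8 0.0091; the largest is M+2.
P(M+2) = C(4,1) × 0.6915^3 × 0.3085^1 = 4 × 0.33065611 × 0.3085 = 0.408030 (base)
P(M) = C(4,0) × 0.6915^4 × 0.3085^0 = 1 × 0.2286487 × 1.0000 = 0.228649
Relative intensity = 0.228649 / 0.408030 × 100 = 56.04

56.04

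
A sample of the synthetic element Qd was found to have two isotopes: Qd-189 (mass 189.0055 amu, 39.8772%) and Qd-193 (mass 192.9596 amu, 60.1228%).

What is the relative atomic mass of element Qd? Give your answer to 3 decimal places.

Weight each isotope mass by its fractional abundance: 0.398772 × 189.0055 + 0.601228 × 192.9596
= 75.37010 + 116.01271 = 191.38281 amu

191.383 amu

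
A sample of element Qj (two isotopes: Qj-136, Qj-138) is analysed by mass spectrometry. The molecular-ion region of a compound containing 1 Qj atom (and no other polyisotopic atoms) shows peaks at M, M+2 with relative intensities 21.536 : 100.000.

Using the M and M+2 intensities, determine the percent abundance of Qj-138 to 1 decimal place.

82.3%

Let p = fractional abundance of Qj-136. I(M+2)/I(M) = [C(1,1)·p^0·(1−p)] / p^1 = 1·(1−p)/p = 100.000/21.536 = 4.6434
(1−p)/p = 4.6434/1 = 4.6434  ⇒  p = 1/(1 + 4.6434) = 0.1772
Qj-136: 17.7%, Qj-138: 82.3%.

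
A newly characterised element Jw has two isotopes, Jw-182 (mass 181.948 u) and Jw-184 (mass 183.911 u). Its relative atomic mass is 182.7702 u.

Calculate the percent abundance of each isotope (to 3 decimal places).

With x = fraction of Jw-182 (so Jw-184 is 1 − x):
181.948·x + 183.911·(1 − x) = 182.7702
(181.948 − 183.911)·x = 182.7702 − 183.911
x = -1.1408 / -1.963 = 0.58115 → 58.115% Jw-182, 41.885% Jw-184.

Jw-182: 58.115%, Jw-184: 41.885%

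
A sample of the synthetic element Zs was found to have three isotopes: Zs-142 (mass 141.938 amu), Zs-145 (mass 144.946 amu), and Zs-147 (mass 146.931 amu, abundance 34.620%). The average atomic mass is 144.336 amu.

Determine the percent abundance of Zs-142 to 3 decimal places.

The remaining 65.380% is split between Zs-142 (fraction x) and Zs-145 (fraction 0.65380 − x).
Substituting: 141.938x + 144.946(0.65380 − x) = 93.4684878
(141.938 − 144.946)x = -1.297207  ⇒  x = 0.43125, y = 0.22255
Zs-142: 43.125%, Zs-145: 22.255%.

43.125%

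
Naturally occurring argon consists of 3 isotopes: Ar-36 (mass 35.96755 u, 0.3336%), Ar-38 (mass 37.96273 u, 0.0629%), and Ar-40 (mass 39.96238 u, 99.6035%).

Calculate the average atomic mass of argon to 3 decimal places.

39.948 u

Average mass = Σ (abundance × isotope mass) = 0.003336 × 35.96755 + 0.000629 × 37.96273 + 0.996035 × 39.96238
= 0.119988 + 0.023879 + 39.803929 = 39.947796 u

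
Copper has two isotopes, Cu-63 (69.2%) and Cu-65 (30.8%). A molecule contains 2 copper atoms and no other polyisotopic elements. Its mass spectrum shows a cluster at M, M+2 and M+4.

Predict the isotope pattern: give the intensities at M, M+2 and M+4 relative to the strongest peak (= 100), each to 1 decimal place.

100.0 : 89.0 : 19.8

Each Cu atom is independently Cu-63 (p = 0.692) or Cu-65 (q = 0.308); the cluster is the binomial expansion (p + q)^2.
P(M) = 0.692^2 = 0.478864
P(M+2) = 2 × 0.692^1 × 0.308^1 = 0.426272
P(M+4) = 0.308^2 = 0.094864
The M peak is largest (0.478864); scaling to 100 gives 100.0 : 89.0 : 19.8.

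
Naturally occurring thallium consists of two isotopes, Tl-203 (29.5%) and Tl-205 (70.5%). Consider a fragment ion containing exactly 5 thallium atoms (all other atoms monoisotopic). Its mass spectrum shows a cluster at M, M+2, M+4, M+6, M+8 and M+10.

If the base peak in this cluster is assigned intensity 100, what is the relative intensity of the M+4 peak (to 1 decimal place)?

Binomial terms of (0.295 + 0.705)^5: M 0.0022, M+2 0.0267, M+4 0.1276, M+6 0.3049, M+8 0.3644, M+10 0.1742 → M+8 is the base peak.
P(M+8) = C(5,4) × 0.295^1 × 0.705^4 = 5 × 0.2950 × 0.24703385 = 0.364375 (base)
P(M+4) = C(5,2) × 0.295^3 × 0.705^2 = 10 × 0.02567237 × 0.497025 = 0.127598
Relative intensity = 0.127598 / 0.364375 × 100 = 35.0

35.0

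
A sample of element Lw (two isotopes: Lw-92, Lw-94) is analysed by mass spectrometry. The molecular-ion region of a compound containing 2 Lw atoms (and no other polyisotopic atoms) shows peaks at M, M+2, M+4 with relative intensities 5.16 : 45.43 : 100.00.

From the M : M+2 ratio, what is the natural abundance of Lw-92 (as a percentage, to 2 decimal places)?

18.51%

Write p for the Lw-92 fraction. I(M+2)/I(M) = [C(2,1)·p^1·(1−p)] / p^2 = 2·(1−p)/p = 45.43/5.16 = 8.8043
(1−p)/p = 8.8043/2 = 4.4021  ⇒  p = 1/(1 + 4.4021) = 0.1851
Lw-92: 18.51%, Lw-94: 81.49%.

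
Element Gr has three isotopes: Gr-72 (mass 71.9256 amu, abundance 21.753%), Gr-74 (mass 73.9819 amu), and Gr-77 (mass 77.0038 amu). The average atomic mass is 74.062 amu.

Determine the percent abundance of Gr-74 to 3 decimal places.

60.794%

Let x and y be the fractions of Gr-74 and Gr-77. Then x + y = 1 − 0.21753 = 0.78247 and 73.9819x + 77.0038y = 74.062 − 0.21753×71.9256 = 58.416024232.
Substituting: 73.9819x + 77.0038(0.78247 − x) = 58.416024232
(73.9819 − 77.0038)x = -1.837139154  ⇒  x = 0.60794, y = 0.17453
Gr-74: 60.794%, Gr-77: 17.453%.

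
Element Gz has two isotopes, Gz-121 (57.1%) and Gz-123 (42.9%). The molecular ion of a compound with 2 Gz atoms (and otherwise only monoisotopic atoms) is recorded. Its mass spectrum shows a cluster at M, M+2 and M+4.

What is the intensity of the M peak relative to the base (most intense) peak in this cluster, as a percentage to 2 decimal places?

66.55%

(0.571 + 0.429)^2 gives M 0.3260, M+2 0.4899, M+4 0.1840; the largest is M+2.
P(M+2) = C(2,1) × 0.571^1 × 0.429^1 = 2 × 0.5710 × 0.4290 = 0.489918 (base)
P(M) = C(2,0) × 0.571^2 × 0.429^0 = 1 × 0.326041 × 1.0000 = 0.326041
Relative intensity = 0.326041 / 0.489918 × 100 = 66.55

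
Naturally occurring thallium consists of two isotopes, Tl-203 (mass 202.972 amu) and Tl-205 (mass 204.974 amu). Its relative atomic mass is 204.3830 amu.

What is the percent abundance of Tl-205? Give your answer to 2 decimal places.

70.48%

Writing the weighted mean with unknown fraction x of Tl-203:
202.972·x + 204.974·(1 − x) = 204.3830
(202.972 − 204.974)·x = 204.3830 − 204.974
x = -0.5910 / -2.002 = 0.29520 → 29.52% Tl-203, 70.48% Tl-205.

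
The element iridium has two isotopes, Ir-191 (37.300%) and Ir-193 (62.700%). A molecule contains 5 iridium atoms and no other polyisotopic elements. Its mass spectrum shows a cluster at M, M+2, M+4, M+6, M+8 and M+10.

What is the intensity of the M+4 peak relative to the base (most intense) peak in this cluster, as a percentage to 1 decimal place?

59.5%

Term probabilities: M 0.0072, M+2 0.0607, M+4 0.2040, M+6 0.3429, M+8 0.2882, M+10 0.0969. Base peak = M+6.
P(M+6) = C(5,3) × 0.37300^2 × 0.62700^3 = 10 × 0.139129 × 0.24649188 = 0.342942 (base)
P(M+4) = C(5,2) × 0.37300^3 × 0.62700^2 = 10 × 0.05189512 × 0.393129 = 0.204015
Relative intensity = 0.204015 / 0.342942 × 100 = 59.5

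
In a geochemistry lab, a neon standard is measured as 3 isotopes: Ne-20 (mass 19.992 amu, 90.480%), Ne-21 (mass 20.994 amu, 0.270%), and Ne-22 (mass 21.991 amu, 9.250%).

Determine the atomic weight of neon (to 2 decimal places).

Ar = Σ fᵢ·mᵢ = 0.90480 × 19.992 + 0.00270 × 20.994 + 0.09250 × 21.991
= 18.0888 + 0.0567 + 2.0342 = 20.1797 amu

20.18 amu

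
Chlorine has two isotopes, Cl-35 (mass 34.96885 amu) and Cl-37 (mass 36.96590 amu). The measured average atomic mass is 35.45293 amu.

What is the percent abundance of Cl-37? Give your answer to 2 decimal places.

24.24%

With x = fraction of Cl-35 (so Cl-37 is 1 − x):
34.96885·x + 36.96590·(1 − x) = 35.45293
(34.96885 − 36.96590)·x = 35.45293 − 36.96590
x = -1.51297 / -1.99705 = 0.75760 → 75.76% Cl-35, 24.24% Cl-37.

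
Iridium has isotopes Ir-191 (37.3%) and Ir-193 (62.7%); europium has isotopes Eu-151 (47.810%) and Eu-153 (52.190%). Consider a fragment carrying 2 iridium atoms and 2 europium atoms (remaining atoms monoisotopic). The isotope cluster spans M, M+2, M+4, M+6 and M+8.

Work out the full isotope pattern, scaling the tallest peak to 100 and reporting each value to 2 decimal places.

Iridium pattern (n=2): 0.139129 : 0.467742 : 0.393129
Europium pattern (n=2): 0.22857961 : 0.49904078 : 0.27237961
Convolve the two distributions (both contribute in 2-u steps):
  M: 0.139129×0.22857961 = 0.031802
  M+2: 0.139129×0.49904078 + 0.467742×0.22857961 = 0.176347
  M+4: 0.139129×0.27237961 + 0.467742×0.49904078 + 0.393129×0.22857961 = 0.361180
  M+6: 0.467742×0.27237961 + 0.393129×0.49904078 = 0.323591
  M+8: 0.393129×0.27237961 = 0.107080
Scale to base peak (0.361180) = 100: 8.81 : 48.83 : 100.00 : 89.59 : 29.65

8.81 : 48.83 : 100.00 : 89.59 : 29.65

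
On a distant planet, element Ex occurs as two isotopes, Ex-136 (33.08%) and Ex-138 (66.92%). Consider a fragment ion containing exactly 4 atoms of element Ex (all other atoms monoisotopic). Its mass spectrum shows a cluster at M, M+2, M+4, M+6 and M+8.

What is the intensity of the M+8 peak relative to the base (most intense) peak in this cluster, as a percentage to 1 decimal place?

Term probabilities: M 0.0120, M+2 0.0969, M+4 0.2940, M+6 0.3965, M+8 0.2006. Base peak = M+6.
P(M+6) = C(4,3) × 0.3308^1 × 0.6692^3 = 4 × 0.3308 × 0.29968693 = 0.396546 (base)
P(M+8) = C(4,4) × 0.3308^0 × 0.6692^4 = 1 × 1.0000 × 0.20055049 = 0.200550
Relative intensity = 0.200550 / 0.396546 × 100 = 50.6

50.6%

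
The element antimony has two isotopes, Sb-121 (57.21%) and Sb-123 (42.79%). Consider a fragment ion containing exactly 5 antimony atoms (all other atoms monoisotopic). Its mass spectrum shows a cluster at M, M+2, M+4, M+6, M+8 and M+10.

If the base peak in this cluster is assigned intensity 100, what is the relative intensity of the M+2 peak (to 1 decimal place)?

66.8

Term probabilities: M 0.0613, M+2 0.2292, M+4 0.3428, M+6 0.2564, M+8 0.0959, M+10 0.0143. Base peak = M+4.
P(M+4) = C(5,2) × 0.5721^3 × 0.4279^2 = 10 × 0.18724742 × 0.18309841 = 0.342847 (base)
P(M+2) = C(5,1) × 0.5721^4 × 0.4279^1 = 5 × 0.10712425 × 0.4279 = 0.229192
Relative intensity = 0.229192 / 0.342847 × 100 = 66.8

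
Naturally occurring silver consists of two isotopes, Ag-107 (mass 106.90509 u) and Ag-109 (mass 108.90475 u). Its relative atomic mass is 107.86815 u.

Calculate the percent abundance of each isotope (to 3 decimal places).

Ag-107: 51.839%, Ag-109: 48.161%

With x = fraction of Ag-107 (so Ag-109 is 1 − x):
106.90509·x + 108.90475·(1 − x) = 107.86815
(106.90509 − 108.90475)·x = 107.86815 − 108.90475
x = -1.03660 / -1.99966 = 0.51839 → 51.839% Ag-107, 48.161% Ag-109.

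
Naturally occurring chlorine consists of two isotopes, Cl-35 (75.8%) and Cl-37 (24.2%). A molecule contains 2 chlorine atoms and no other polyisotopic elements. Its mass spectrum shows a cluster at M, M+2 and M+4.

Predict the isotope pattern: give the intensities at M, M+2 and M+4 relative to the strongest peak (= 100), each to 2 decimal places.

100.00 : 63.85 : 10.19

Expanding (0.758 + 0.242)^2:
P(M) = 0.758^2 = 0.574564
P(M+2) = 2 × 0.758^1 × 0.242^1 = 0.366872
P(M+4) = 0.242^2 = 0.058564
The M peak is largest (0.574564); scaling to 100 gives 100.00 : 63.85 : 10.19.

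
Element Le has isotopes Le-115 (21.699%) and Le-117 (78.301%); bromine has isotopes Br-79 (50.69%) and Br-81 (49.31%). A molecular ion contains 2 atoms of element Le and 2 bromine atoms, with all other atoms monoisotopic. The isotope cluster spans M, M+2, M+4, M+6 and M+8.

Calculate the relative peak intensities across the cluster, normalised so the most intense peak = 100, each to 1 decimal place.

3.1 : 28.5 : 87.1 : 100.0 : 38.3

Element Le pattern (n=2): 0.04708466 : 0.33981068 : 0.61310466
Bromine pattern (n=2): 0.25694761 : 0.49990478 : 0.24314761
Convolve the two distributions (both contribute in 2-u steps):
  M: 0.04708466×0.25694761 = 0.012098
  M+2: 0.04708466×0.49990478 + 0.33981068×0.25694761 = 0.110851
  M+4: 0.04708466×0.24314761 + 0.33981068×0.49990478 + 0.61310466×0.25694761 = 0.338857
  M+6: 0.33981068×0.24314761 + 0.61310466×0.49990478 = 0.389118
  M+8: 0.61310466×0.24314761 = 0.149075
Scale to base peak (0.389118) = 100: 3.1 : 28.5 : 87.1 : 100.0 : 38.3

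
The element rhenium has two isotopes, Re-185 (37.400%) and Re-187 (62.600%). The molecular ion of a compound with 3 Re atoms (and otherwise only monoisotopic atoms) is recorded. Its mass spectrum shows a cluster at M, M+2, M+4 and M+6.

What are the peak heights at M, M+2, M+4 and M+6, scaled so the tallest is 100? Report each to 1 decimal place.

11.9 : 59.7 : 100.0 : 55.8

Expanding (0.37400 + 0.62600)^3:
P(M) = 0.37400^3 = 0.052314
P(M+2) = 3 × 0.37400^2 × 0.62600^1 = 0.262687
P(M+4) = 3 × 0.37400^1 × 0.62600^2 = 0.439685
P(M+6) = 0.62600^3 = 0.245314
The M+4 peak is largest (0.439685); scaling to 100 gives 11.9 : 59.7 : 100.0 : 55.8.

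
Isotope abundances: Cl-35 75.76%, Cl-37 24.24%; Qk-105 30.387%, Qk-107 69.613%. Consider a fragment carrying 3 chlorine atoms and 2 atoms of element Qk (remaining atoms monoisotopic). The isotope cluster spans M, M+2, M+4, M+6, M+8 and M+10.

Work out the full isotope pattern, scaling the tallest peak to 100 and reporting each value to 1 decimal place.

Chlorine pattern (n=3): 0.4348304 : 0.41738208 : 0.13354464 : 0.01424288
Element Qk pattern (n=2): 0.09233698 : 0.42306605 : 0.48459698
Convolve the two distributions (both contribute in 2-u steps):
  M: 0.4348304×0.09233698 = 0.040151
  M+2: 0.4348304×0.42306605 + 0.41738208×0.09233698 = 0.222502
  M+4: 0.4348304×0.48459698 + 0.41738208×0.42306605 + 0.13354464×0.09233698 = 0.399629
  M+6: 0.41738208×0.48459698 + 0.13354464×0.42306605 + 0.01424288×0.09233698 = 0.260075
  M+8: 0.13354464×0.48459698 + 0.01424288×0.42306605 = 0.070741
  M+10: 0.01424288×0.48459698 = 0.006902
Scale to base peak (0.399629) = 100: 10.0 : 55.7 : 100.0 : 65.1 : 17.7 : 1.7

10.0 : 55.7 : 100.0 : 65.1 : 17.7 : 1.7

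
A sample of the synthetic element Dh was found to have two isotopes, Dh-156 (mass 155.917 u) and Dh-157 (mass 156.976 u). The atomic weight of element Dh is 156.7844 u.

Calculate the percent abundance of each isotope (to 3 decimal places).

Dh-156: 18.093%, Dh-157: 81.907%

Let x be the fractional abundance of Dh-156; then Dh-157 has abundance 1 − x.
155.917·x + 156.976·(1 − x) = 156.7844
(155.917 − 156.976)·x = 156.7844 − 156.976
x = -0.1916 / -1.059 = 0.18093 → 18.093% Dh-156, 81.907% Dh-157.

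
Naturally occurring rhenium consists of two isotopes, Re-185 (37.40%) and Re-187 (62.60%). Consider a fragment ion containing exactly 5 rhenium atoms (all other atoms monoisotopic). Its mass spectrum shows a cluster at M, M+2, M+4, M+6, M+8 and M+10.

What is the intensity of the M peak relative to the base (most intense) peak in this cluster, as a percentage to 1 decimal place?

2.1%

(0.3740 + 0.6260)^5 gives M 0.0073, M+2 0.0612, M+4 0.2050, M+6 0.3431, M+8 0.2872, M+10 0.0961; the largest is M+6.
P(M+6) = C(5,3) × 0.3740^2 × 0.6260^3 = 10 × 0.139876 × 0.24531438 = 0.343136 (base)
P(M) = C(5,0) × 0.3740^5 × 0.6260^0 = 1 × 0.00731742 × 1.0000 = 0.007317
Relative intensity = 0.007317 / 0.343136 × 100 = 2.1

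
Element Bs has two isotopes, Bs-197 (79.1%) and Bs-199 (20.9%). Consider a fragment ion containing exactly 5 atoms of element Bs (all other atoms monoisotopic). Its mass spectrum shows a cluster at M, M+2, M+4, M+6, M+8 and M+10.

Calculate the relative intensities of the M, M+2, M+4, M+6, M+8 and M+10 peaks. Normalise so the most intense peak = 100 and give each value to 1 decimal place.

75.7 : 100.0 : 52.8 : 14.0 : 1.8 : 0.1

Expanding (0.791 + 0.209)^5:
P(M) = 0.791^5 = 0.309658
P(M+2) = 5 × 0.791^4 × 0.209^1 = 0.409093
P(M+4) = 10 × 0.791^3 × 0.209^2 = 0.216183
P(M+6) = 10 × 0.791^2 × 0.209^3 = 0.057120
P(M+8) = 5 × 0.791^1 × 0.209^4 = 0.007546
P(M+10) = 0.209^5 = 0.000399
The M+2 peak is largest (0.409093); scaling to 100 gives 75.7 : 100.0 : 52.8 : 14.0 : 1.8 : 0.1.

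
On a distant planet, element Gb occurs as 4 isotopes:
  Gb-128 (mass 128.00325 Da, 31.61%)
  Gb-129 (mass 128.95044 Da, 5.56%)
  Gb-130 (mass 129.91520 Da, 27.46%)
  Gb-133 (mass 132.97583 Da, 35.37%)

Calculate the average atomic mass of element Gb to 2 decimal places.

130.34 Da

Ar = Σ fᵢ·mᵢ = 0.3161 × 128.00325 + 0.0556 × 128.95044 + 0.2746 × 129.91520 + 0.3537 × 132.97583
= 40.461827 + 7.169644 + 35.674714 + 47.033551 = 130.339736 Da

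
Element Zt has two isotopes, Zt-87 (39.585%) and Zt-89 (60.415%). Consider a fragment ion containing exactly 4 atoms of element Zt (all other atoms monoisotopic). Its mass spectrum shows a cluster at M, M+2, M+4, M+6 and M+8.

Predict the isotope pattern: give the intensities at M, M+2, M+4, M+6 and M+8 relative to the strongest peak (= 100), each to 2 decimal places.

7.03 : 42.93 : 98.28 : 100.00 : 38.16

Expanding (0.39585 + 0.60415)^4:
P(M) = 0.39585^4 = 0.024554
P(M+2) = 4 × 0.39585^3 × 0.60415^1 = 0.149898
P(M+4) = 6 × 0.39585^2 × 0.60415^2 = 0.343164
P(M+6) = 4 × 0.39585^1 × 0.60415^3 = 0.349160
P(M+8) = 0.60415^4 = 0.133223
The M+6 peak is largest (0.349160); scaling to 100 gives 7.03 : 42.93 : 98.28 : 100.00 : 38.16.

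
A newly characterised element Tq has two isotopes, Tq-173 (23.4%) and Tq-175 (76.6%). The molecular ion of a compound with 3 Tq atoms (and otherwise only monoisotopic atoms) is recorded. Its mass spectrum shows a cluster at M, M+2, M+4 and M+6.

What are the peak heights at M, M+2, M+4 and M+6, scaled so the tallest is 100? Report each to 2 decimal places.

2.85 : 28.00 : 91.64 : 100.00

Expanding (0.234 + 0.766)^3:
P(M) = 0.234^3 = 0.012813
P(M+2) = 3 × 0.234^2 × 0.766^1 = 0.125829
P(M+4) = 3 × 0.234^1 × 0.766^2 = 0.411903
P(M+6) = 0.766^3 = 0.449455
The M+6 peak is largest (0.449455); scaling to 100 gives 2.85 : 28.00 : 91.64 : 100.00.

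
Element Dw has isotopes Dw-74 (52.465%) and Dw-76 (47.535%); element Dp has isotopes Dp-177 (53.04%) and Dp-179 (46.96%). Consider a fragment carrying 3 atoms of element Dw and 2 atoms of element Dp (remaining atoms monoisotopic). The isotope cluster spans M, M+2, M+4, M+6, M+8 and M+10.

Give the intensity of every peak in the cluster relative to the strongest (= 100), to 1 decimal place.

Element Dw pattern (n=3): 0.14441391 : 0.39253113 : 0.355646 : 0.10740896
Element Dp pattern (n=2): 0.28132416 : 0.49815168 : 0.22052416
Convolve the two distributions (both contribute in 2-u steps):
  M: 0.14441391×0.28132416 = 0.040627
  M+2: 0.14441391×0.49815168 + 0.39253113×0.28132416 = 0.182369
  M+4: 0.14441391×0.22052416 + 0.39253113×0.49815168 + 0.355646×0.28132416 = 0.327439
  M+6: 0.39253113×0.22052416 + 0.355646×0.49815168 + 0.10740896×0.28132416 = 0.293945
  M+8: 0.355646×0.22052416 + 0.10740896×0.49815168 = 0.131934
  M+10: 0.10740896×0.22052416 = 0.023686
Scale to base peak (0.327439) = 100: 12.4 : 55.7 : 100.0 : 89.8 : 40.3 : 7.2

12.4 : 55.7 : 100.0 : 89.8 : 40.3 : 7.2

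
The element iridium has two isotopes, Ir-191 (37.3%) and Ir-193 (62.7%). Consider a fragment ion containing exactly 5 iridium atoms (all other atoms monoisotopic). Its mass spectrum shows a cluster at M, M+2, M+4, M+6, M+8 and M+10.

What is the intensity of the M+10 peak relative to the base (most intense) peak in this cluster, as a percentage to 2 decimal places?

28.26%

Term probabilities: M 0.0072, M+2 0.0607, M+4 0.2040, M+6 0.3429, M+8 0.2882, M+10 0.0969. Base peak = M+6.
P(M+6) = C(5,3) × 0.373^2 × 0.627^3 = 10 × 0.139129 × 0.24649188 = 0.342942 (base)
P(M+10) = C(5,5) × 0.373^0 × 0.627^5 = 1 × 1.0000 × 0.09690311 = 0.096903
Relative intensity = 0.096903 / 0.342942 × 100 = 28.26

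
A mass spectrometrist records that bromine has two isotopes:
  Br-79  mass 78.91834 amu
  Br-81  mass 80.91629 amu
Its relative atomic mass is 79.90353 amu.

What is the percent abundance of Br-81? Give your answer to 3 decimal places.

Let x be the fractional abundance of Br-79; then Br-81 has abundance 1 − x.
78.91834·x + 80.91629·(1 − x) = 79.90353
(78.91834 − 80.91629)·x = 79.90353 − 80.91629
x = -1.01276 / -1.99795 = 0.50690 → 50.690% Br-79, 49.310% Br-81.

49.310%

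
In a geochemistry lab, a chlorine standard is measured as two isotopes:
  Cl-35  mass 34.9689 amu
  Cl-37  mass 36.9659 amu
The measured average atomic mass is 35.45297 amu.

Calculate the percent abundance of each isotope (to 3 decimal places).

Let x be the fractional abundance of Cl-35; then Cl-37 has abundance 1 − x.
34.9689·x + 36.9659·(1 − x) = 35.45297
(34.9689 − 36.9659)·x = 35.45297 − 36.9659
x = -1.51293 / -1.9970 = 0.75760 → 75.760% Cl-35, 24.240% Cl-37.

Cl-35: 75.760%, Cl-37: 24.240%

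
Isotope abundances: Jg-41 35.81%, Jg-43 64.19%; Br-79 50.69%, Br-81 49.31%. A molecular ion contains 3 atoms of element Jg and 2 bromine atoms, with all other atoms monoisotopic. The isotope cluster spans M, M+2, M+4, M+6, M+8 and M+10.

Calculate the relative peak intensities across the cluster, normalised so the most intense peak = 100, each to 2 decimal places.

3.38 : 24.74 : 71.10 : 100.00 : 68.67 : 18.41

Element Jg pattern (n=3): 0.04592117 : 0.24694331 : 0.44264986 : 0.26448566
Bromine pattern (n=2): 0.25694761 : 0.49990478 : 0.24314761
Convolve the two distributions (both contribute in 2-u steps):
  M: 0.04592117×0.25694761 = 0.011799
  M+2: 0.04592117×0.49990478 + 0.24694331×0.25694761 = 0.086408
  M+4: 0.04592117×0.24314761 + 0.24694331×0.49990478 + 0.44264986×0.25694761 = 0.248352
  M+6: 0.24694331×0.24314761 + 0.44264986×0.49990478 + 0.26448566×0.25694761 = 0.349285
  M+8: 0.44264986×0.24314761 + 0.26448566×0.49990478 = 0.239847
  M+10: 0.26448566×0.24314761 = 0.064309
Scale to base peak (0.349285) = 100: 3.38 : 24.74 : 71.10 : 100.00 : 68.67 : 18.41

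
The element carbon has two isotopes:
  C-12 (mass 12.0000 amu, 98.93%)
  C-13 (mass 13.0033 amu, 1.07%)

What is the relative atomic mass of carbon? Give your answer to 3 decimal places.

12.011 amu

Ar = Σ fᵢ·mᵢ = 0.9893 × 12.0000 + 0.0107 × 13.0033
= 11.87160 + 0.13914 = 12.01074 amu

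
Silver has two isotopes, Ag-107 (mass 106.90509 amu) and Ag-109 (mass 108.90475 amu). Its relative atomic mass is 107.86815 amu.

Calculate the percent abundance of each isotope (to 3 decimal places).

Let x be the fractional abundance of Ag-107; then Ag-109 has abundance 1 − x.
106.90509·x + 108.90475·(1 − x) = 107.86815
(106.90509 − 108.90475)·x = 107.86815 − 108.90475
x = -1.03660 / -1.99966 = 0.51839 → 51.839% Ag-107, 48.161% Ag-109.

Ag-107: 51.839%, Ag-109: 48.161%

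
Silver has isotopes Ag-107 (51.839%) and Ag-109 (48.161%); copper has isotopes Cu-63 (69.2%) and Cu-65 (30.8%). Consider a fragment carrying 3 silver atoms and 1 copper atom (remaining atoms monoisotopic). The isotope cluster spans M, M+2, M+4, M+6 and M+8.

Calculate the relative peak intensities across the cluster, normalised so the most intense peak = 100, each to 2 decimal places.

26.11 : 84.39 : 100.00 : 51.03 : 9.32

Silver pattern (n=3): 0.13930601 : 0.38826655 : 0.36071887 : 0.11170857
Copper pattern (n=1): 0.6920 : 0.3080
Convolve the two distributions (both contribute in 2-u steps):
  M: 0.13930601×0.6920 = 0.096400
  M+2: 0.13930601×0.3080 + 0.38826655×0.6920 = 0.311587
  M+4: 0.38826655×0.3080 + 0.36071887×0.6920 = 0.369204
  M+6: 0.36071887×0.3080 + 0.11170857×0.6920 = 0.188404
  M+8: 0.11170857×0.3080 = 0.034406
Scale to base peak (0.369204) = 100: 26.11 : 84.39 : 100.00 : 51.03 : 9.32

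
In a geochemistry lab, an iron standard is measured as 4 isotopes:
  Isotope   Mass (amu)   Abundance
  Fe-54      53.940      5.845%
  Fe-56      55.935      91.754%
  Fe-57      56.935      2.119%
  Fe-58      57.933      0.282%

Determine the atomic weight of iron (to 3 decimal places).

55.845 amu

The abundance-weighted mean is 0.05845 × 53.940 + 0.91754 × 55.935 + 0.02119 × 56.935 + 0.00282 × 57.933
= 3.1528 + 51.3226 + 1.2065 + 0.1634 = 55.8453 amu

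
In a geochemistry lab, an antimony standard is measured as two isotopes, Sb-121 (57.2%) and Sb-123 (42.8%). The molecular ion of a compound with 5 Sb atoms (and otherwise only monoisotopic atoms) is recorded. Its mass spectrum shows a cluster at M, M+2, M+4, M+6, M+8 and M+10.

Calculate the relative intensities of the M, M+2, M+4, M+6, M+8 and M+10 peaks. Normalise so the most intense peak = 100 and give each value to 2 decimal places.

17.86 : 66.82 : 100.00 : 74.83 : 27.99 : 4.19

Expanding (0.572 + 0.428)^5:
P(M) = 0.572^5 = 0.061232
P(M+2) = 5 × 0.572^4 × 0.428^1 = 0.229086
P(M+4) = 10 × 0.572^3 × 0.428^2 = 0.342827
P(M+6) = 10 × 0.572^2 × 0.428^3 = 0.256521
P(M+8) = 5 × 0.572^1 × 0.428^4 = 0.095971
P(M+10) = 0.428^5 = 0.014362
The M+4 peak is largest (0.342827); scaling to 100 gives 17.86 : 66.82 : 100.00 : 74.83 : 27.99 : 4.19.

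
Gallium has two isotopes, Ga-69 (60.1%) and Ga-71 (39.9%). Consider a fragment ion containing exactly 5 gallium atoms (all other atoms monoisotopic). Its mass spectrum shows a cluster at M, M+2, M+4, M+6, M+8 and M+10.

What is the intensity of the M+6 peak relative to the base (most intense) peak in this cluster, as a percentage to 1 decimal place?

Binomial terms of (0.601 + 0.399)^5: M 0.0784, M+2 0.2603, M+4 0.3456, M+6 0.2294, M+8 0.0762, M+10 0.0101 → M+4 is the base peak.
P(M+4) = C(5,2) × 0.601^3 × 0.399^2 = 10 × 0.2170818 × 0.159201 = 0.345596 (base)
P(M+6) = C(5,3) × 0.601^2 × 0.399^3 = 10 × 0.361201 × 0.0635212 = 0.229439
Relative intensity = 0.229439 / 0.345596 × 100 = 66.4

66.4%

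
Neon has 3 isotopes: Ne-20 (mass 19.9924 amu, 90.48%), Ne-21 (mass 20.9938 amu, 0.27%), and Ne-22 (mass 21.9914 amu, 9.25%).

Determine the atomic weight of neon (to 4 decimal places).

20.1800 amu

Weight each isotope mass by its fractional abundance: 0.9048 × 19.9924 + 0.0027 × 20.9938 + 0.0925 × 21.9914
= 18.08912 + 0.05668 + 2.03420 = 20.18000 amu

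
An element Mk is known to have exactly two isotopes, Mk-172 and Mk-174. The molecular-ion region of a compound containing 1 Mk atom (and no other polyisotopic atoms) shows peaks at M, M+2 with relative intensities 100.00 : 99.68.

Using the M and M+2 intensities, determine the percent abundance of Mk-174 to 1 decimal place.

Let p = fractional abundance of Mk-172. I(M+2)/I(M) = [C(1,1)·p^0·(1−p)] / p^1 = 1·(1−p)/p = 99.68/100.00 = 0.9968
(1−p)/p = 0.9968/1 = 0.9968  ⇒  p = 1/(1 + 0.9968) = 0.5008
Mk-172: 50.1%, Mk-174: 49.9%.

49.9%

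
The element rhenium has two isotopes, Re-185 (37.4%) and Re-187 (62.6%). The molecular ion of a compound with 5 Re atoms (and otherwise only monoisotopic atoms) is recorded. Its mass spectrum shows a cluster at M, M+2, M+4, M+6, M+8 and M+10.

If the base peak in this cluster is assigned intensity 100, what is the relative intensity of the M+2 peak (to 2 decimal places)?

(0.374 + 0.626)^5 gives M 0.0073, M+2 0.0612, M+4 0.2050, M+6 0.3431, M+8 0.2872, M+10 0.0961; the largest is M+6.
P(M+6) = C(5,3) × 0.374^2 × 0.626^3 = 10 × 0.139876 × 0.24531438 = 0.343136 (base)
P(M+2) = C(5,1) × 0.374^4 × 0.626^1 = 5 × 0.0195653 × 0.6260 = 0.061239
Relative intensity = 0.061239 / 0.343136 × 100 = 17.85

17.85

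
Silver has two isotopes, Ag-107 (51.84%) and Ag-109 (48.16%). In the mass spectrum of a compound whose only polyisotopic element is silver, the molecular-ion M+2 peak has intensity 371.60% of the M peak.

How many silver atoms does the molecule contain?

4

With n Ag atoms, P(M+2)/P(M) = C(n,1)·p^(n−1)q / p^n = n·q/p = n · 0.4816/0.5184.
n = 3.7160 × 0.5184/0.4816 = 4.00 ≈ 4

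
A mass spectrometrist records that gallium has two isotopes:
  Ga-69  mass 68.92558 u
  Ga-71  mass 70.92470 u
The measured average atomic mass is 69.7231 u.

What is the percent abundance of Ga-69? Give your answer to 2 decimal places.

60.11%

Let x be the fractional abundance of Ga-69; then Ga-71 has abundance 1 − x.
68.92558·x + 70.92470·(1 − x) = 69.7231
(68.92558 − 70.92470)·x = 69.7231 − 70.92470
x = -1.20160 / -1.99912 = 0.60106 → 60.11% Ga-69, 39.89% Ga-71.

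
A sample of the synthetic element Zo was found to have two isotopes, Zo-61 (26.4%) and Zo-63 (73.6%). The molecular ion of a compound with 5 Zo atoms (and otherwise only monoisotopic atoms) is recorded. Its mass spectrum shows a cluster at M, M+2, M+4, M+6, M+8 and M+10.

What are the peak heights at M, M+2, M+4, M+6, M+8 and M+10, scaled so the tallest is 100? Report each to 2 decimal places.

Expanding (0.264 + 0.736)^5:
P(M) = 0.264^5 = 0.001282
P(M+2) = 5 × 0.264^4 × 0.736^1 = 0.017876
P(M+4) = 10 × 0.264^3 × 0.736^2 = 0.099671
P(M+6) = 10 × 0.264^2 × 0.736^3 = 0.277870
P(M+8) = 5 × 0.264^1 × 0.736^4 = 0.387334
P(M+10) = 0.736^5 = 0.215968
The M+8 peak is largest (0.387334); scaling to 100 gives 0.33 : 4.62 : 25.73 : 71.74 : 100.00 : 55.76.

0.33 : 4.62 : 25.73 : 71.74 : 100.00 : 55.76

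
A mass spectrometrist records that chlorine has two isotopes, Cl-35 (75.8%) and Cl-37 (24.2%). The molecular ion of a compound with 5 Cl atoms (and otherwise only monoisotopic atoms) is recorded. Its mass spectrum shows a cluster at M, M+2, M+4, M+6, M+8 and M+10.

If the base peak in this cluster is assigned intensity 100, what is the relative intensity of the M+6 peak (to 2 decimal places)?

Binomial terms of (0.758 + 0.242)^5: M 0.2502, M+2 0.3994, M+4 0.2551, M+6 0.0814, M+8 0.0130, M+10 0.0008 → M+2 is the base peak.
P(M+2) = C(5,1) × 0.758^4 × 0.242^1 = 5 × 0.33012379 × 0.2420 = 0.399450 (base)
P(M+6) = C(5,3) × 0.758^2 × 0.242^3 = 10 × 0.574564 × 0.01417249 = 0.081430
Relative intensity = 0.081430 / 0.399450 × 100 = 20.39

20.39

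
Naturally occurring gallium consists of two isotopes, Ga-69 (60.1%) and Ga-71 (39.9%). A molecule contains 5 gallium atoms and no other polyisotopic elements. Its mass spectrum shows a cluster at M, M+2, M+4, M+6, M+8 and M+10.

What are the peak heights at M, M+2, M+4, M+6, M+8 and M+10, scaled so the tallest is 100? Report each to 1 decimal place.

22.7 : 75.3 : 100.0 : 66.4 : 22.0 : 2.9

The 5 Ga atoms are independent, so intensities follow the terms of (0.601 + 0.399)^5.
P(M) = 0.601^5 = 0.078410
P(M+2) = 5 × 0.601^4 × 0.399^1 = 0.260280
P(M+4) = 10 × 0.601^3 × 0.399^2 = 0.345596
P(M+6) = 10 × 0.601^2 × 0.399^3 = 0.229439
P(M+8) = 5 × 0.601^1 × 0.399^4 = 0.076162
P(M+10) = 0.399^5 = 0.010113
The M+4 peak is largest (0.345596); scaling to 100 gives 22.7 : 75.3 : 100.0 : 66.4 : 22.0 : 2.9.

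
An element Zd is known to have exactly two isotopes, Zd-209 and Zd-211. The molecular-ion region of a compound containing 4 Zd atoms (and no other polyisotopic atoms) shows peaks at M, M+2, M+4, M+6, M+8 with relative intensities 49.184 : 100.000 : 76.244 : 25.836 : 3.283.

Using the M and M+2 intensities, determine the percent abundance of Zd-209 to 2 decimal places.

Let p = fractional abundance of Zd-209. I(M+2)/I(M) = [C(4,1)·p^3·(1−p)] / p^4 = 4·(1−p)/p = 100.000/49.184 = 2.0332
(1−p)/p = 2.0332/4 = 0.5083  ⇒  p = 1/(1 + 0.5083) = 0.6630
Zd-209: 66.30%, Zd-211: 33.70%.

66.30%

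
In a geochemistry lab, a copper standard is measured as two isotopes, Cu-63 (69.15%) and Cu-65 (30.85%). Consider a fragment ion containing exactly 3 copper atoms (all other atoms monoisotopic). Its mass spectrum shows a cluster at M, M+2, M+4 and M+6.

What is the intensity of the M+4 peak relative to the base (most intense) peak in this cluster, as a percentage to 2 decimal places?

Binomial terms of (0.6915 + 0.3085)^3: M 0.3307, M+2 0.4425, M+4 0.1974, M+6 0.0294 → M+2 is the base peak.
P(M+2) = C(3,1) × 0.6915^2 × 0.3085^1 = 3 × 0.47817225 × 0.3085 = 0.442548 (base)
P(M+4) = C(3,2) × 0.6915^1 × 0.3085^2 = 3 × 0.6915 × 0.09517225 = 0.197435
Relative intensity = 0.197435 / 0.442548 × 100 = 44.61

44.61%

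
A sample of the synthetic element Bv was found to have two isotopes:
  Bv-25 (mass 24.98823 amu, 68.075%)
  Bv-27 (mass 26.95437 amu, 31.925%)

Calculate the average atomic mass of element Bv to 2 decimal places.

The abundance-weighted mean is 0.68075 × 24.98823 + 0.31925 × 26.95437
= 17.010738 + 8.605183 = 25.615921 amu

25.62 amu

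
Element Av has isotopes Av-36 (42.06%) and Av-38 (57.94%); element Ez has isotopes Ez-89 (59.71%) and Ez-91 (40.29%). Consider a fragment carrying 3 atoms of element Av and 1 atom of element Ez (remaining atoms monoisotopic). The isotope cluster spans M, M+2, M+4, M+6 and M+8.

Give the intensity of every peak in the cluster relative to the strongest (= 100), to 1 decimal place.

11.8 : 56.7 : 100.0 : 76.1 : 20.8

Element Av pattern (n=3): 0.07440597 : 0.30749516 : 0.42359176 : 0.19450711
Element Ez pattern (n=1): 0.5971 : 0.4029
Convolve the two distributions (both contribute in 2-u steps):
  M: 0.07440597×0.5971 = 0.044428
  M+2: 0.07440597×0.4029 + 0.30749516×0.5971 = 0.213584
  M+4: 0.30749516×0.4029 + 0.42359176×0.5971 = 0.376816
  M+6: 0.42359176×0.4029 + 0.19450711×0.5971 = 0.286805
  M+8: 0.19450711×0.4029 = 0.078367
Scale to base peak (0.376816) = 100: 11.8 : 56.7 : 100.0 : 76.1 : 20.8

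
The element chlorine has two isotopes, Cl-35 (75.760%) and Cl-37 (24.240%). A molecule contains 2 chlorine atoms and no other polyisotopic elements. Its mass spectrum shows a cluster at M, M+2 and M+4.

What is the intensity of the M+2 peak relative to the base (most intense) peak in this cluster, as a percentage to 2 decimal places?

63.99%

Term probabilities: M 0.5740, M+2 0.3673, M+4 0.0588. Base peak = M.
P(M) = C(2,0) × 0.75760^2 × 0.24240^0 = 1 × 0.57395776 × 1.0000 = 0.573958 (base)
P(M+2) = C(2,1) × 0.75760^1 × 0.24240^1 = 2 × 0.7576 × 0.2424 = 0.367284
Relative intensity = 0.367284 / 0.573958 × 100 = 63.99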